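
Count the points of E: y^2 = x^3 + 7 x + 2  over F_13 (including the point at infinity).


For each x in F_13, count y with y^2 = x^3 + 7 x + 2 mod 13:
  x = 1: RHS = 10, y in [6, 7]  -> 2 point(s)
  x = 4: RHS = 3, y in [4, 9]  -> 2 point(s)
  x = 6: RHS = 0, y in [0]  -> 1 point(s)
  x = 7: RHS = 4, y in [2, 11]  -> 2 point(s)
  x = 9: RHS = 1, y in [1, 12]  -> 2 point(s)
Affine points: 9. Add the point at infinity: total = 10.

#E(F_13) = 10


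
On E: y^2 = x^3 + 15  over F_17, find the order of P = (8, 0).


Compute successive multiples of P until we hit O:
  1P = (8, 0)
  2P = O

ord(P) = 2


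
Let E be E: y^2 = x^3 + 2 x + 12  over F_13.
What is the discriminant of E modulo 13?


4 a^3 + 27 b^2 = 4*2^3 + 27*12^2 = 32 + 3888 = 3920
Delta = -16 * (3920) = -62720
Delta mod 13 = 5

Delta = 5 (mod 13)


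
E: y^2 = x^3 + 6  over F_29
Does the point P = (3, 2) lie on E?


Check whether y^2 = x^3 + 0 x + 6 (mod 29) for (x, y) = (3, 2).
LHS: y^2 = 2^2 mod 29 = 4
RHS: x^3 + 0 x + 6 = 3^3 + 0*3 + 6 mod 29 = 4
LHS = RHS

Yes, on the curve


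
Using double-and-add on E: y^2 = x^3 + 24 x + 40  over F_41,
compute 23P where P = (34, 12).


k = 23 = 10111_2 (binary, LSB first: 11101)
Double-and-add from P = (34, 12):
  bit 0 = 1: acc = O + (34, 12) = (34, 12)
  bit 1 = 1: acc = (34, 12) + (18, 20) = (20, 22)
  bit 2 = 1: acc = (20, 22) + (26, 35) = (35, 7)
  bit 3 = 0: acc unchanged = (35, 7)
  bit 4 = 1: acc = (35, 7) + (16, 16) = (26, 6)

23P = (26, 6)


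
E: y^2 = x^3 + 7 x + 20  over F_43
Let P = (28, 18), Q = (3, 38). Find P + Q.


P != Q, so use the chord formula.
s = (y2 - y1) / (x2 - x1) = (20) / (18) mod 43 = 25
x3 = s^2 - x1 - x2 mod 43 = 25^2 - 28 - 3 = 35
y3 = s (x1 - x3) - y1 mod 43 = 25 * (28 - 35) - 18 = 22

P + Q = (35, 22)


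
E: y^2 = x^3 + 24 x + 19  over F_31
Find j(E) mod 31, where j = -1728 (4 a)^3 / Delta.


Delta = -16(4 a^3 + 27 b^2) mod 31 = 13
-1728 * (4 a)^3 = -1728 * (4*24)^3 mod 31 = 30
j = 30 * 13^(-1) mod 31 = 19

j = 19 (mod 31)


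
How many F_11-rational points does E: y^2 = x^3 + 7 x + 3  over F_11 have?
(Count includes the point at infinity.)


For each x in F_11, count y with y^2 = x^3 + 7 x + 3 mod 11:
  x = 0: RHS = 3, y in [5, 6]  -> 2 point(s)
  x = 1: RHS = 0, y in [0]  -> 1 point(s)
  x = 2: RHS = 3, y in [5, 6]  -> 2 point(s)
  x = 5: RHS = 9, y in [3, 8]  -> 2 point(s)
  x = 9: RHS = 3, y in [5, 6]  -> 2 point(s)
Affine points: 9. Add the point at infinity: total = 10.

#E(F_11) = 10


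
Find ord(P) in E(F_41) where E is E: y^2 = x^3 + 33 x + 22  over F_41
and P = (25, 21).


Compute successive multiples of P until we hit O:
  1P = (25, 21)
  2P = (24, 1)
  3P = (23, 19)
  4P = (35, 10)
  5P = (31, 2)
  6P = (3, 5)
  7P = (22, 11)
  8P = (37, 21)
  ... (continuing to 37P)
  37P = O

ord(P) = 37


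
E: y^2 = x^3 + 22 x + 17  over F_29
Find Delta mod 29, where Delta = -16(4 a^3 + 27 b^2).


4 a^3 + 27 b^2 = 4*22^3 + 27*17^2 = 42592 + 7803 = 50395
Delta = -16 * (50395) = -806320
Delta mod 29 = 25

Delta = 25 (mod 29)


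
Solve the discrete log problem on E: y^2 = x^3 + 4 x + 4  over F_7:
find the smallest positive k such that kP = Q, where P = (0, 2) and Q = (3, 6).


Enumerate multiples of P until we hit Q = (3, 6):
  1P = (0, 2)
  2P = (1, 4)
  3P = (3, 6)
Match found at i = 3.

k = 3


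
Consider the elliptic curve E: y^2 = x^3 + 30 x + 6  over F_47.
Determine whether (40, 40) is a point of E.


Check whether y^2 = x^3 + 30 x + 6 (mod 47) for (x, y) = (40, 40).
LHS: y^2 = 40^2 mod 47 = 2
RHS: x^3 + 30 x + 6 = 40^3 + 30*40 + 6 mod 47 = 17
LHS != RHS

No, not on the curve


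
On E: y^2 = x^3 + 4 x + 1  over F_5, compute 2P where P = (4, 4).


Doubling: s = (3 x1^2 + a) / (2 y1)
s = (3*4^2 + 4) / (2*4) mod 5 = 4
x3 = s^2 - 2 x1 mod 5 = 4^2 - 2*4 = 3
y3 = s (x1 - x3) - y1 mod 5 = 4 * (4 - 3) - 4 = 0

2P = (3, 0)


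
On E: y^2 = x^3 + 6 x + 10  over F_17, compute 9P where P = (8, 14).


k = 9 = 1001_2 (binary, LSB first: 1001)
Double-and-add from P = (8, 14):
  bit 0 = 1: acc = O + (8, 14) = (8, 14)
  bit 1 = 0: acc unchanged = (8, 14)
  bit 2 = 0: acc unchanged = (8, 14)
  bit 3 = 1: acc = (8, 14) + (10, 13) = (12, 5)

9P = (12, 5)


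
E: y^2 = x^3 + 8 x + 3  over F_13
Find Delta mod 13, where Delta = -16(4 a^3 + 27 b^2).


4 a^3 + 27 b^2 = 4*8^3 + 27*3^2 = 2048 + 243 = 2291
Delta = -16 * (2291) = -36656
Delta mod 13 = 4

Delta = 4 (mod 13)


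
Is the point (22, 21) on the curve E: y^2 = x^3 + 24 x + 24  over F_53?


Check whether y^2 = x^3 + 24 x + 24 (mod 53) for (x, y) = (22, 21).
LHS: y^2 = 21^2 mod 53 = 17
RHS: x^3 + 24 x + 24 = 22^3 + 24*22 + 24 mod 53 = 17
LHS = RHS

Yes, on the curve


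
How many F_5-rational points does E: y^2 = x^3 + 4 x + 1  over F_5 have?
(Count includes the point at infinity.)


For each x in F_5, count y with y^2 = x^3 + 4 x + 1 mod 5:
  x = 0: RHS = 1, y in [1, 4]  -> 2 point(s)
  x = 1: RHS = 1, y in [1, 4]  -> 2 point(s)
  x = 3: RHS = 0, y in [0]  -> 1 point(s)
  x = 4: RHS = 1, y in [1, 4]  -> 2 point(s)
Affine points: 7. Add the point at infinity: total = 8.

#E(F_5) = 8


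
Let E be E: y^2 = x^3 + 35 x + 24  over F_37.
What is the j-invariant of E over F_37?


Delta = -16(4 a^3 + 27 b^2) mod 37 = 24
-1728 * (4 a)^3 = -1728 * (4*35)^3 mod 37 = 29
j = 29 * 24^(-1) mod 37 = 12

j = 12 (mod 37)


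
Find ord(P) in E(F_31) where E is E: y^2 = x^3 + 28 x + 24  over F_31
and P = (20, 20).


Compute successive multiples of P until we hit O:
  1P = (20, 20)
  2P = (10, 8)
  3P = (26, 10)
  4P = (5, 17)
  5P = (11, 19)
  6P = (18, 25)
  7P = (7, 25)
  8P = (8, 4)
  ... (continuing to 27P)
  27P = O

ord(P) = 27


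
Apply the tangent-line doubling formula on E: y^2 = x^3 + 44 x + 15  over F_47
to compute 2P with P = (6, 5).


Doubling: s = (3 x1^2 + a) / (2 y1)
s = (3*6^2 + 44) / (2*5) mod 47 = 34
x3 = s^2 - 2 x1 mod 47 = 34^2 - 2*6 = 16
y3 = s (x1 - x3) - y1 mod 47 = 34 * (6 - 16) - 5 = 31

2P = (16, 31)


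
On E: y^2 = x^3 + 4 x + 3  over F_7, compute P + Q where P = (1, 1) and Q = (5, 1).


P != Q, so use the chord formula.
s = (y2 - y1) / (x2 - x1) = (0) / (4) mod 7 = 0
x3 = s^2 - x1 - x2 mod 7 = 0^2 - 1 - 5 = 1
y3 = s (x1 - x3) - y1 mod 7 = 0 * (1 - 1) - 1 = 6

P + Q = (1, 6)


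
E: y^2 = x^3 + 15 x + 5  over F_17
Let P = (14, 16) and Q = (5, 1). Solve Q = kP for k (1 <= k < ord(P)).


Enumerate multiples of P until we hit Q = (5, 1):
  1P = (14, 16)
  2P = (5, 16)
  3P = (15, 1)
  4P = (9, 11)
  5P = (12, 3)
  6P = (12, 14)
  7P = (9, 6)
  8P = (15, 16)
  9P = (5, 1)
Match found at i = 9.

k = 9


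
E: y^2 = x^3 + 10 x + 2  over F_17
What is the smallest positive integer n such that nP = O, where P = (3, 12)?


Compute successive multiples of P until we hit O:
  1P = (3, 12)
  2P = (15, 12)
  3P = (16, 5)
  4P = (0, 6)
  5P = (1, 9)
  6P = (11, 10)
  7P = (2, 9)
  8P = (4, 2)
  ... (continuing to 22P)
  22P = O

ord(P) = 22


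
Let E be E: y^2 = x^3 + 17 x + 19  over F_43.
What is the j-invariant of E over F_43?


Delta = -16(4 a^3 + 27 b^2) mod 43 = 36
-1728 * (4 a)^3 = -1728 * (4*17)^3 mod 43 = 1
j = 1 * 36^(-1) mod 43 = 6

j = 6 (mod 43)


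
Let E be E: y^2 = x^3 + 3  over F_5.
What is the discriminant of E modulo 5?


4 a^3 + 27 b^2 = 4*0^3 + 27*3^2 = 0 + 243 = 243
Delta = -16 * (243) = -3888
Delta mod 5 = 2

Delta = 2 (mod 5)


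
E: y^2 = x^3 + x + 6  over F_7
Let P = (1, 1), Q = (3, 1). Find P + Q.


P != Q, so use the chord formula.
s = (y2 - y1) / (x2 - x1) = (0) / (2) mod 7 = 0
x3 = s^2 - x1 - x2 mod 7 = 0^2 - 1 - 3 = 3
y3 = s (x1 - x3) - y1 mod 7 = 0 * (1 - 3) - 1 = 6

P + Q = (3, 6)


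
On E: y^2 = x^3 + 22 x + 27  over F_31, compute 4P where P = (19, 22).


k = 4 = 100_2 (binary, LSB first: 001)
Double-and-add from P = (19, 22):
  bit 0 = 0: acc unchanged = O
  bit 1 = 0: acc unchanged = O
  bit 2 = 1: acc = O + (7, 20) = (7, 20)

4P = (7, 20)


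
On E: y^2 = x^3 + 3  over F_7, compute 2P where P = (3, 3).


Doubling: s = (3 x1^2 + a) / (2 y1)
s = (3*3^2 + 0) / (2*3) mod 7 = 1
x3 = s^2 - 2 x1 mod 7 = 1^2 - 2*3 = 2
y3 = s (x1 - x3) - y1 mod 7 = 1 * (3 - 2) - 3 = 5

2P = (2, 5)


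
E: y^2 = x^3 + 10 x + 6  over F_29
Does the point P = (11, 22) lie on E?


Check whether y^2 = x^3 + 10 x + 6 (mod 29) for (x, y) = (11, 22).
LHS: y^2 = 22^2 mod 29 = 20
RHS: x^3 + 10 x + 6 = 11^3 + 10*11 + 6 mod 29 = 26
LHS != RHS

No, not on the curve


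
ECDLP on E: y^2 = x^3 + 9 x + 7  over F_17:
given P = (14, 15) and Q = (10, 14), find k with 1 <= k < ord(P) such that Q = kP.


Enumerate multiples of P until we hit Q = (10, 14):
  1P = (14, 15)
  2P = (2, 13)
  3P = (10, 14)
Match found at i = 3.

k = 3


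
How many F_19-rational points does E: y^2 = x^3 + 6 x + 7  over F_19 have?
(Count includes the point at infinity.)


For each x in F_19, count y with y^2 = x^3 + 6 x + 7 mod 19:
  x = 0: RHS = 7, y in [8, 11]  -> 2 point(s)
  x = 4: RHS = 0, y in [0]  -> 1 point(s)
  x = 8: RHS = 16, y in [4, 15]  -> 2 point(s)
  x = 9: RHS = 11, y in [7, 12]  -> 2 point(s)
  x = 11: RHS = 17, y in [6, 13]  -> 2 point(s)
  x = 14: RHS = 4, y in [2, 17]  -> 2 point(s)
  x = 16: RHS = 0, y in [0]  -> 1 point(s)
  x = 17: RHS = 6, y in [5, 14]  -> 2 point(s)
  x = 18: RHS = 0, y in [0]  -> 1 point(s)
Affine points: 15. Add the point at infinity: total = 16.

#E(F_19) = 16


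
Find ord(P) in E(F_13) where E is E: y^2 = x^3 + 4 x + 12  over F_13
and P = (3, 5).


Compute successive multiples of P until we hit O:
  1P = (3, 5)
  2P = (4, 1)
  3P = (9, 6)
  4P = (5, 12)
  5P = (1, 2)
  6P = (8, 7)
  7P = (11, 10)
  8P = (0, 5)
  ... (continuing to 19P)
  19P = O

ord(P) = 19


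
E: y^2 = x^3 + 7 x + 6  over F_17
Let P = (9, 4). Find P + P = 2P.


Doubling: s = (3 x1^2 + a) / (2 y1)
s = (3*9^2 + 7) / (2*4) mod 17 = 10
x3 = s^2 - 2 x1 mod 17 = 10^2 - 2*9 = 14
y3 = s (x1 - x3) - y1 mod 17 = 10 * (9 - 14) - 4 = 14

2P = (14, 14)


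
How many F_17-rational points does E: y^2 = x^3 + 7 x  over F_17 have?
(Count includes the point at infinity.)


For each x in F_17, count y with y^2 = x^3 + 7 x + 0 mod 17:
  x = 0: RHS = 0, y in [0]  -> 1 point(s)
  x = 1: RHS = 8, y in [5, 12]  -> 2 point(s)
  x = 7: RHS = 1, y in [1, 16]  -> 2 point(s)
  x = 10: RHS = 16, y in [4, 13]  -> 2 point(s)
  x = 16: RHS = 9, y in [3, 14]  -> 2 point(s)
Affine points: 9. Add the point at infinity: total = 10.

#E(F_17) = 10


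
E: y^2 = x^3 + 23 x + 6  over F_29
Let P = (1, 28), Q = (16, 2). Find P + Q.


P != Q, so use the chord formula.
s = (y2 - y1) / (x2 - x1) = (3) / (15) mod 29 = 6
x3 = s^2 - x1 - x2 mod 29 = 6^2 - 1 - 16 = 19
y3 = s (x1 - x3) - y1 mod 29 = 6 * (1 - 19) - 28 = 9

P + Q = (19, 9)


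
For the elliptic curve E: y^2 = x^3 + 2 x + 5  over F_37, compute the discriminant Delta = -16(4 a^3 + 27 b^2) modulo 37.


4 a^3 + 27 b^2 = 4*2^3 + 27*5^2 = 32 + 675 = 707
Delta = -16 * (707) = -11312
Delta mod 37 = 10

Delta = 10 (mod 37)


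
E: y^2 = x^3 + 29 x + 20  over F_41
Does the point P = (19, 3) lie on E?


Check whether y^2 = x^3 + 29 x + 20 (mod 41) for (x, y) = (19, 3).
LHS: y^2 = 3^2 mod 41 = 9
RHS: x^3 + 29 x + 20 = 19^3 + 29*19 + 20 mod 41 = 9
LHS = RHS

Yes, on the curve


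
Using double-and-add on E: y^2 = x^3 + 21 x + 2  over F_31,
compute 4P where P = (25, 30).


k = 4 = 100_2 (binary, LSB first: 001)
Double-and-add from P = (25, 30):
  bit 0 = 0: acc unchanged = O
  bit 1 = 0: acc unchanged = O
  bit 2 = 1: acc = O + (26, 12) = (26, 12)

4P = (26, 12)


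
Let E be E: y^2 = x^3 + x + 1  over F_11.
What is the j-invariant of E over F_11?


Delta = -16(4 a^3 + 27 b^2) mod 11 = 10
-1728 * (4 a)^3 = -1728 * (4*1)^3 mod 11 = 2
j = 2 * 10^(-1) mod 11 = 9

j = 9 (mod 11)


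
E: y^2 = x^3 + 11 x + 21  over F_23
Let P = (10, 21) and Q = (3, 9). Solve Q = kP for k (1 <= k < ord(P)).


Enumerate multiples of P until we hit Q = (3, 9):
  1P = (10, 21)
  2P = (12, 8)
  3P = (3, 14)
  4P = (11, 1)
  5P = (11, 22)
  6P = (3, 9)
Match found at i = 6.

k = 6


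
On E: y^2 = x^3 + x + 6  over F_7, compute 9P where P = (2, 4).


k = 9 = 1001_2 (binary, LSB first: 1001)
Double-and-add from P = (2, 4):
  bit 0 = 1: acc = O + (2, 4) = (2, 4)
  bit 1 = 0: acc unchanged = (2, 4)
  bit 2 = 0: acc unchanged = (2, 4)
  bit 3 = 1: acc = (2, 4) + (3, 1) = (4, 2)

9P = (4, 2)


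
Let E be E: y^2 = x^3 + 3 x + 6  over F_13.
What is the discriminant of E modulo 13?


4 a^3 + 27 b^2 = 4*3^3 + 27*6^2 = 108 + 972 = 1080
Delta = -16 * (1080) = -17280
Delta mod 13 = 10

Delta = 10 (mod 13)


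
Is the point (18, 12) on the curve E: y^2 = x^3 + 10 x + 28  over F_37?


Check whether y^2 = x^3 + 10 x + 28 (mod 37) for (x, y) = (18, 12).
LHS: y^2 = 12^2 mod 37 = 33
RHS: x^3 + 10 x + 28 = 18^3 + 10*18 + 28 mod 37 = 9
LHS != RHS

No, not on the curve


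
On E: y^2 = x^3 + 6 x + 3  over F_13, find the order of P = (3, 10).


Compute successive multiples of P until we hit O:
  1P = (3, 10)
  2P = (8, 11)
  3P = (1, 6)
  4P = (0, 9)
  5P = (0, 4)
  6P = (1, 7)
  7P = (8, 2)
  8P = (3, 3)
  ... (continuing to 9P)
  9P = O

ord(P) = 9


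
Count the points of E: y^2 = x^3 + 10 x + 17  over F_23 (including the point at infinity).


For each x in F_23, count y with y^2 = x^3 + 10 x + 17 mod 23:
  x = 4: RHS = 6, y in [11, 12]  -> 2 point(s)
  x = 5: RHS = 8, y in [10, 13]  -> 2 point(s)
  x = 7: RHS = 16, y in [4, 19]  -> 2 point(s)
  x = 9: RHS = 8, y in [10, 13]  -> 2 point(s)
  x = 10: RHS = 13, y in [6, 17]  -> 2 point(s)
  x = 11: RHS = 9, y in [3, 20]  -> 2 point(s)
  x = 12: RHS = 2, y in [5, 18]  -> 2 point(s)
  x = 14: RHS = 3, y in [7, 16]  -> 2 point(s)
  x = 15: RHS = 0, y in [0]  -> 1 point(s)
  x = 16: RHS = 18, y in [8, 15]  -> 2 point(s)
  x = 18: RHS = 3, y in [7, 16]  -> 2 point(s)
  x = 20: RHS = 6, y in [11, 12]  -> 2 point(s)
  x = 21: RHS = 12, y in [9, 14]  -> 2 point(s)
  x = 22: RHS = 6, y in [11, 12]  -> 2 point(s)
Affine points: 27. Add the point at infinity: total = 28.

#E(F_23) = 28


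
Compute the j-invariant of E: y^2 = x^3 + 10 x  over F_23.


Delta = -16(4 a^3 + 27 b^2) mod 23 = 9
-1728 * (4 a)^3 = -1728 * (4*10)^3 mod 23 = 4
j = 4 * 9^(-1) mod 23 = 3

j = 3 (mod 23)


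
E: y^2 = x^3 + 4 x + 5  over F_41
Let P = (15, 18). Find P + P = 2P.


Doubling: s = (3 x1^2 + a) / (2 y1)
s = (3*15^2 + 4) / (2*18) mod 41 = 20
x3 = s^2 - 2 x1 mod 41 = 20^2 - 2*15 = 1
y3 = s (x1 - x3) - y1 mod 41 = 20 * (15 - 1) - 18 = 16

2P = (1, 16)


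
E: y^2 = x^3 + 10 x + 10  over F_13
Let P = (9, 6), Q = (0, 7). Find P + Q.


P != Q, so use the chord formula.
s = (y2 - y1) / (x2 - x1) = (1) / (4) mod 13 = 10
x3 = s^2 - x1 - x2 mod 13 = 10^2 - 9 - 0 = 0
y3 = s (x1 - x3) - y1 mod 13 = 10 * (9 - 0) - 6 = 6

P + Q = (0, 6)


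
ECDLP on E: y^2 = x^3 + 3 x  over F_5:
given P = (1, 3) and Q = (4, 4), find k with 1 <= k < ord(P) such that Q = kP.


Enumerate multiples of P until we hit Q = (4, 4):
  1P = (1, 3)
  2P = (4, 4)
Match found at i = 2.

k = 2


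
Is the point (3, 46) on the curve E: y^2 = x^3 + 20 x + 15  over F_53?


Check whether y^2 = x^3 + 20 x + 15 (mod 53) for (x, y) = (3, 46).
LHS: y^2 = 46^2 mod 53 = 49
RHS: x^3 + 20 x + 15 = 3^3 + 20*3 + 15 mod 53 = 49
LHS = RHS

Yes, on the curve


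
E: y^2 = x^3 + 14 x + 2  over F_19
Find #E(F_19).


For each x in F_19, count y with y^2 = x^3 + 14 x + 2 mod 19:
  x = 1: RHS = 17, y in [6, 13]  -> 2 point(s)
  x = 2: RHS = 0, y in [0]  -> 1 point(s)
  x = 5: RHS = 7, y in [8, 11]  -> 2 point(s)
  x = 6: RHS = 17, y in [6, 13]  -> 2 point(s)
  x = 7: RHS = 6, y in [5, 14]  -> 2 point(s)
  x = 11: RHS = 5, y in [9, 10]  -> 2 point(s)
  x = 12: RHS = 17, y in [6, 13]  -> 2 point(s)
  x = 13: RHS = 6, y in [5, 14]  -> 2 point(s)
  x = 14: RHS = 16, y in [4, 15]  -> 2 point(s)
  x = 16: RHS = 9, y in [3, 16]  -> 2 point(s)
  x = 17: RHS = 4, y in [2, 17]  -> 2 point(s)
  x = 18: RHS = 6, y in [5, 14]  -> 2 point(s)
Affine points: 23. Add the point at infinity: total = 24.

#E(F_19) = 24


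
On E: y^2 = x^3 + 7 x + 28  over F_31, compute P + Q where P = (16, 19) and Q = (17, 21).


P != Q, so use the chord formula.
s = (y2 - y1) / (x2 - x1) = (2) / (1) mod 31 = 2
x3 = s^2 - x1 - x2 mod 31 = 2^2 - 16 - 17 = 2
y3 = s (x1 - x3) - y1 mod 31 = 2 * (16 - 2) - 19 = 9

P + Q = (2, 9)


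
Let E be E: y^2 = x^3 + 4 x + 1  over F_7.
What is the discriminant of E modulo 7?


4 a^3 + 27 b^2 = 4*4^3 + 27*1^2 = 256 + 27 = 283
Delta = -16 * (283) = -4528
Delta mod 7 = 1

Delta = 1 (mod 7)


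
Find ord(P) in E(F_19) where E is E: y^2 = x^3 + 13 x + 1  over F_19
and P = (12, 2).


Compute successive multiples of P until we hit O:
  1P = (12, 2)
  2P = (18, 5)
  3P = (13, 7)
  4P = (0, 1)
  5P = (14, 1)
  6P = (17, 10)
  7P = (7, 6)
  8P = (9, 7)
  ... (continuing to 25P)
  25P = O

ord(P) = 25


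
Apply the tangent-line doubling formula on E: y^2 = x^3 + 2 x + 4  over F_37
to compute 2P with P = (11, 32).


Doubling: s = (3 x1^2 + a) / (2 y1)
s = (3*11^2 + 2) / (2*32) mod 37 = 19
x3 = s^2 - 2 x1 mod 37 = 19^2 - 2*11 = 6
y3 = s (x1 - x3) - y1 mod 37 = 19 * (11 - 6) - 32 = 26

2P = (6, 26)


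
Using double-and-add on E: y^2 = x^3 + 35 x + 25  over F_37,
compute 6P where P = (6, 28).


k = 6 = 110_2 (binary, LSB first: 011)
Double-and-add from P = (6, 28):
  bit 0 = 0: acc unchanged = O
  bit 1 = 1: acc = O + (14, 15) = (14, 15)
  bit 2 = 1: acc = (14, 15) + (12, 29) = (23, 11)

6P = (23, 11)


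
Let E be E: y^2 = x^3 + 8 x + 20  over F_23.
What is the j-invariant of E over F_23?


Delta = -16(4 a^3 + 27 b^2) mod 23 = 6
-1728 * (4 a)^3 = -1728 * (4*8)^3 mod 23 = 21
j = 21 * 6^(-1) mod 23 = 15

j = 15 (mod 23)


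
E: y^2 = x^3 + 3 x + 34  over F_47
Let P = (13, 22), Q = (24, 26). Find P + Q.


P != Q, so use the chord formula.
s = (y2 - y1) / (x2 - x1) = (4) / (11) mod 47 = 26
x3 = s^2 - x1 - x2 mod 47 = 26^2 - 13 - 24 = 28
y3 = s (x1 - x3) - y1 mod 47 = 26 * (13 - 28) - 22 = 11

P + Q = (28, 11)


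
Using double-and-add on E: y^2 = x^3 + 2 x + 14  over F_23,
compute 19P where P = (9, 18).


k = 19 = 10011_2 (binary, LSB first: 11001)
Double-and-add from P = (9, 18):
  bit 0 = 1: acc = O + (9, 18) = (9, 18)
  bit 1 = 1: acc = (9, 18) + (13, 11) = (17, 19)
  bit 2 = 0: acc unchanged = (17, 19)
  bit 3 = 0: acc unchanged = (17, 19)
  bit 4 = 1: acc = (17, 19) + (2, 7) = (12, 8)

19P = (12, 8)


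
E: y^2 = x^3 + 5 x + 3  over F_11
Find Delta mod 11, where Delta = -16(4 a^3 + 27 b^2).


4 a^3 + 27 b^2 = 4*5^3 + 27*3^2 = 500 + 243 = 743
Delta = -16 * (743) = -11888
Delta mod 11 = 3

Delta = 3 (mod 11)


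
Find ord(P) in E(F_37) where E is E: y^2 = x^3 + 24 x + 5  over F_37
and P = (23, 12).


Compute successive multiples of P until we hit O:
  1P = (23, 12)
  2P = (3, 17)
  3P = (18, 33)
  4P = (24, 7)
  5P = (15, 22)
  6P = (26, 1)
  7P = (22, 9)
  8P = (1, 17)
  ... (continuing to 31P)
  31P = O

ord(P) = 31


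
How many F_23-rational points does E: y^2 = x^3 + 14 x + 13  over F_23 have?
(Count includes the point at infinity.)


For each x in F_23, count y with y^2 = x^3 + 14 x + 13 mod 23:
  x = 0: RHS = 13, y in [6, 17]  -> 2 point(s)
  x = 2: RHS = 3, y in [7, 16]  -> 2 point(s)
  x = 3: RHS = 13, y in [6, 17]  -> 2 point(s)
  x = 4: RHS = 18, y in [8, 15]  -> 2 point(s)
  x = 5: RHS = 1, y in [1, 22]  -> 2 point(s)
  x = 8: RHS = 16, y in [4, 19]  -> 2 point(s)
  x = 10: RHS = 3, y in [7, 16]  -> 2 point(s)
  x = 11: RHS = 3, y in [7, 16]  -> 2 point(s)
  x = 12: RHS = 0, y in [0]  -> 1 point(s)
  x = 13: RHS = 0, y in [0]  -> 1 point(s)
  x = 14: RHS = 9, y in [3, 20]  -> 2 point(s)
  x = 16: RHS = 9, y in [3, 20]  -> 2 point(s)
  x = 17: RHS = 12, y in [9, 14]  -> 2 point(s)
  x = 18: RHS = 2, y in [5, 18]  -> 2 point(s)
  x = 19: RHS = 8, y in [10, 13]  -> 2 point(s)
  x = 20: RHS = 13, y in [6, 17]  -> 2 point(s)
  x = 21: RHS = 0, y in [0]  -> 1 point(s)
Affine points: 31. Add the point at infinity: total = 32.

#E(F_23) = 32


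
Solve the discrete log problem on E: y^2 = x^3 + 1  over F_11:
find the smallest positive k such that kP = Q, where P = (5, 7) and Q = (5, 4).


Enumerate multiples of P until we hit Q = (5, 4):
  1P = (5, 7)
  2P = (10, 0)
  3P = (5, 4)
Match found at i = 3.

k = 3


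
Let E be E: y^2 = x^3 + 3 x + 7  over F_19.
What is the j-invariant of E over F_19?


Delta = -16(4 a^3 + 27 b^2) mod 19 = 18
-1728 * (4 a)^3 = -1728 * (4*3)^3 mod 19 = 18
j = 18 * 18^(-1) mod 19 = 1

j = 1 (mod 19)


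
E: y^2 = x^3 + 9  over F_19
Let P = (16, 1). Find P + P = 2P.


Doubling: s = (3 x1^2 + a) / (2 y1)
s = (3*16^2 + 0) / (2*1) mod 19 = 4
x3 = s^2 - 2 x1 mod 19 = 4^2 - 2*16 = 3
y3 = s (x1 - x3) - y1 mod 19 = 4 * (16 - 3) - 1 = 13

2P = (3, 13)


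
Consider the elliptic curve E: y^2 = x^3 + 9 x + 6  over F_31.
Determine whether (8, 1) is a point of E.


Check whether y^2 = x^3 + 9 x + 6 (mod 31) for (x, y) = (8, 1).
LHS: y^2 = 1^2 mod 31 = 1
RHS: x^3 + 9 x + 6 = 8^3 + 9*8 + 6 mod 31 = 1
LHS = RHS

Yes, on the curve


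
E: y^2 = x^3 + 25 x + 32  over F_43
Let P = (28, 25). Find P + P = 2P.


Doubling: s = (3 x1^2 + a) / (2 y1)
s = (3*28^2 + 25) / (2*25) mod 43 = 14
x3 = s^2 - 2 x1 mod 43 = 14^2 - 2*28 = 11
y3 = s (x1 - x3) - y1 mod 43 = 14 * (28 - 11) - 25 = 41

2P = (11, 41)


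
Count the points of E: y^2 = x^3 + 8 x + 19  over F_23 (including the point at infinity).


For each x in F_23, count y with y^2 = x^3 + 8 x + 19 mod 23:
  x = 3: RHS = 1, y in [1, 22]  -> 2 point(s)
  x = 4: RHS = 0, y in [0]  -> 1 point(s)
  x = 5: RHS = 0, y in [0]  -> 1 point(s)
  x = 7: RHS = 4, y in [2, 21]  -> 2 point(s)
  x = 10: RHS = 18, y in [8, 15]  -> 2 point(s)
  x = 11: RHS = 12, y in [9, 14]  -> 2 point(s)
  x = 12: RHS = 3, y in [7, 16]  -> 2 point(s)
  x = 14: RHS = 0, y in [0]  -> 1 point(s)
  x = 15: RHS = 18, y in [8, 15]  -> 2 point(s)
  x = 17: RHS = 8, y in [10, 13]  -> 2 point(s)
  x = 21: RHS = 18, y in [8, 15]  -> 2 point(s)
Affine points: 19. Add the point at infinity: total = 20.

#E(F_23) = 20


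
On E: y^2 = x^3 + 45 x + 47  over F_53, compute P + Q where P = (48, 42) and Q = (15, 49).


P != Q, so use the chord formula.
s = (y2 - y1) / (x2 - x1) = (7) / (20) mod 53 = 3
x3 = s^2 - x1 - x2 mod 53 = 3^2 - 48 - 15 = 52
y3 = s (x1 - x3) - y1 mod 53 = 3 * (48 - 52) - 42 = 52

P + Q = (52, 52)


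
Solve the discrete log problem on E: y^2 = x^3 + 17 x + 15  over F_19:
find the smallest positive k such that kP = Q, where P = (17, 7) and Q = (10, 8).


Enumerate multiples of P until we hit Q = (10, 8):
  1P = (17, 7)
  2P = (8, 13)
  3P = (5, 4)
  4P = (3, 6)
  5P = (15, 4)
  6P = (13, 18)
  7P = (12, 3)
  8P = (18, 15)
  9P = (10, 11)
  10P = (9, 2)
  11P = (2, 0)
  12P = (9, 17)
  13P = (10, 8)
Match found at i = 13.

k = 13


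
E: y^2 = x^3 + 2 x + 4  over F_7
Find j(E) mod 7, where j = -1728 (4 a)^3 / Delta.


Delta = -16(4 a^3 + 27 b^2) mod 7 = 3
-1728 * (4 a)^3 = -1728 * (4*2)^3 mod 7 = 1
j = 1 * 3^(-1) mod 7 = 5

j = 5 (mod 7)


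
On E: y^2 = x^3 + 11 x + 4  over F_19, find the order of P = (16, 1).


Compute successive multiples of P until we hit O:
  1P = (16, 1)
  2P = (6, 18)
  3P = (13, 11)
  4P = (18, 12)
  5P = (1, 15)
  6P = (0, 17)
  7P = (4, 6)
  8P = (3, 11)
  ... (continuing to 19P)
  19P = O

ord(P) = 19


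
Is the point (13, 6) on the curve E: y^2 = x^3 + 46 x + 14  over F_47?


Check whether y^2 = x^3 + 46 x + 14 (mod 47) for (x, y) = (13, 6).
LHS: y^2 = 6^2 mod 47 = 36
RHS: x^3 + 46 x + 14 = 13^3 + 46*13 + 14 mod 47 = 36
LHS = RHS

Yes, on the curve


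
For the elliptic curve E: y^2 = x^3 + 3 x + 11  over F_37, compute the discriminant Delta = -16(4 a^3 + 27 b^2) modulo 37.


4 a^3 + 27 b^2 = 4*3^3 + 27*11^2 = 108 + 3267 = 3375
Delta = -16 * (3375) = -54000
Delta mod 37 = 20

Delta = 20 (mod 37)


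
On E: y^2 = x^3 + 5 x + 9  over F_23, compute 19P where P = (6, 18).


k = 19 = 10011_2 (binary, LSB first: 11001)
Double-and-add from P = (6, 18):
  bit 0 = 1: acc = O + (6, 18) = (6, 18)
  bit 1 = 1: acc = (6, 18) + (0, 20) = (12, 7)
  bit 2 = 0: acc unchanged = (12, 7)
  bit 3 = 0: acc unchanged = (12, 7)
  bit 4 = 1: acc = (12, 7) + (2, 21) = (22, 7)

19P = (22, 7)


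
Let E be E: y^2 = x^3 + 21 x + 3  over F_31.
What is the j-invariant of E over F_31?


Delta = -16(4 a^3 + 27 b^2) mod 31 = 3
-1728 * (4 a)^3 = -1728 * (4*21)^3 mod 31 = 27
j = 27 * 3^(-1) mod 31 = 9

j = 9 (mod 31)


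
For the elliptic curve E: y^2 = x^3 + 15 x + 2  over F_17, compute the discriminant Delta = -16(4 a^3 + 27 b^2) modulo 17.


4 a^3 + 27 b^2 = 4*15^3 + 27*2^2 = 13500 + 108 = 13608
Delta = -16 * (13608) = -217728
Delta mod 17 = 8

Delta = 8 (mod 17)


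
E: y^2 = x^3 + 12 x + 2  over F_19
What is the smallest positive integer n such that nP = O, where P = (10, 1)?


Compute successive multiples of P until we hit O:
  1P = (10, 1)
  2P = (15, 17)
  3P = (5, 15)
  4P = (5, 4)
  5P = (15, 2)
  6P = (10, 18)
  7P = O

ord(P) = 7


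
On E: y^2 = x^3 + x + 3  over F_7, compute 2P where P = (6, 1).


Doubling: s = (3 x1^2 + a) / (2 y1)
s = (3*6^2 + 1) / (2*1) mod 7 = 2
x3 = s^2 - 2 x1 mod 7 = 2^2 - 2*6 = 6
y3 = s (x1 - x3) - y1 mod 7 = 2 * (6 - 6) - 1 = 6

2P = (6, 6)


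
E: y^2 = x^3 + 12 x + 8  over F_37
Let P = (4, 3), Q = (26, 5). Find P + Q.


P != Q, so use the chord formula.
s = (y2 - y1) / (x2 - x1) = (2) / (22) mod 37 = 27
x3 = s^2 - x1 - x2 mod 37 = 27^2 - 4 - 26 = 33
y3 = s (x1 - x3) - y1 mod 37 = 27 * (4 - 33) - 3 = 28

P + Q = (33, 28)


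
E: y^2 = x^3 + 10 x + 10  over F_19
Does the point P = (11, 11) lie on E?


Check whether y^2 = x^3 + 10 x + 10 (mod 19) for (x, y) = (11, 11).
LHS: y^2 = 11^2 mod 19 = 7
RHS: x^3 + 10 x + 10 = 11^3 + 10*11 + 10 mod 19 = 7
LHS = RHS

Yes, on the curve


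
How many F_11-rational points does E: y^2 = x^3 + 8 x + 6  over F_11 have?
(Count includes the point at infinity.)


For each x in F_11, count y with y^2 = x^3 + 8 x + 6 mod 11:
  x = 1: RHS = 4, y in [2, 9]  -> 2 point(s)
  x = 4: RHS = 3, y in [5, 6]  -> 2 point(s)
  x = 7: RHS = 9, y in [3, 8]  -> 2 point(s)
  x = 9: RHS = 4, y in [2, 9]  -> 2 point(s)
Affine points: 8. Add the point at infinity: total = 9.

#E(F_11) = 9


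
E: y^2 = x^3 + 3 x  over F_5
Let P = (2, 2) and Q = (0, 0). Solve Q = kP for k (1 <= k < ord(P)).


Enumerate multiples of P until we hit Q = (0, 0):
  1P = (2, 2)
  2P = (1, 3)
  3P = (3, 4)
  4P = (4, 4)
  5P = (0, 0)
Match found at i = 5.

k = 5


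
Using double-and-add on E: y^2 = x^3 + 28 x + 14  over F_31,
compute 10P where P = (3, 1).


k = 10 = 1010_2 (binary, LSB first: 0101)
Double-and-add from P = (3, 1):
  bit 0 = 0: acc unchanged = O
  bit 1 = 1: acc = O + (14, 22) = (14, 22)
  bit 2 = 0: acc unchanged = (14, 22)
  bit 3 = 1: acc = (14, 22) + (13, 8) = (14, 9)

10P = (14, 9)


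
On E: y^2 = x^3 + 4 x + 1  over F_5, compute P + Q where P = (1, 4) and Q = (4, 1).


P != Q, so use the chord formula.
s = (y2 - y1) / (x2 - x1) = (2) / (3) mod 5 = 4
x3 = s^2 - x1 - x2 mod 5 = 4^2 - 1 - 4 = 1
y3 = s (x1 - x3) - y1 mod 5 = 4 * (1 - 1) - 4 = 1

P + Q = (1, 1)


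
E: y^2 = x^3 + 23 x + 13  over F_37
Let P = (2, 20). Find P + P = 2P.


Doubling: s = (3 x1^2 + a) / (2 y1)
s = (3*2^2 + 23) / (2*20) mod 37 = 24
x3 = s^2 - 2 x1 mod 37 = 24^2 - 2*2 = 17
y3 = s (x1 - x3) - y1 mod 37 = 24 * (2 - 17) - 20 = 27

2P = (17, 27)


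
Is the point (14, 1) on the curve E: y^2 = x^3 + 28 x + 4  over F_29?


Check whether y^2 = x^3 + 28 x + 4 (mod 29) for (x, y) = (14, 1).
LHS: y^2 = 1^2 mod 29 = 1
RHS: x^3 + 28 x + 4 = 14^3 + 28*14 + 4 mod 29 = 8
LHS != RHS

No, not on the curve


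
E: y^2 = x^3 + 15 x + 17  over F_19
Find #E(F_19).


For each x in F_19, count y with y^2 = x^3 + 15 x + 17 mod 19:
  x = 0: RHS = 17, y in [6, 13]  -> 2 point(s)
  x = 2: RHS = 17, y in [6, 13]  -> 2 point(s)
  x = 6: RHS = 0, y in [0]  -> 1 point(s)
  x = 7: RHS = 9, y in [3, 16]  -> 2 point(s)
  x = 9: RHS = 7, y in [8, 11]  -> 2 point(s)
  x = 12: RHS = 6, y in [5, 14]  -> 2 point(s)
  x = 14: RHS = 7, y in [8, 11]  -> 2 point(s)
  x = 15: RHS = 7, y in [8, 11]  -> 2 point(s)
  x = 17: RHS = 17, y in [6, 13]  -> 2 point(s)
  x = 18: RHS = 1, y in [1, 18]  -> 2 point(s)
Affine points: 19. Add the point at infinity: total = 20.

#E(F_19) = 20


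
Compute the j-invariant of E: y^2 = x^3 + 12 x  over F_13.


Delta = -16(4 a^3 + 27 b^2) mod 13 = 12
-1728 * (4 a)^3 = -1728 * (4*12)^3 mod 13 = 1
j = 1 * 12^(-1) mod 13 = 12

j = 12 (mod 13)


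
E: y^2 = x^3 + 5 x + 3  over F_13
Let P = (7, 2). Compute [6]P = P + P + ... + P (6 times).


k = 6 = 110_2 (binary, LSB first: 011)
Double-and-add from P = (7, 2):
  bit 0 = 0: acc unchanged = O
  bit 1 = 1: acc = O + (0, 4) = (0, 4)
  bit 2 = 1: acc = (0, 4) + (1, 10) = (9, 7)

6P = (9, 7)


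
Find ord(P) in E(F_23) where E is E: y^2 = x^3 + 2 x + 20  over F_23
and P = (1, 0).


Compute successive multiples of P until we hit O:
  1P = (1, 0)
  2P = O

ord(P) = 2


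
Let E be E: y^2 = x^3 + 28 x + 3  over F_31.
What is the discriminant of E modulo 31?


4 a^3 + 27 b^2 = 4*28^3 + 27*3^2 = 87808 + 243 = 88051
Delta = -16 * (88051) = -1408816
Delta mod 31 = 10

Delta = 10 (mod 31)


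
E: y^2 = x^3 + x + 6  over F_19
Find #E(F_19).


For each x in F_19, count y with y^2 = x^3 + 1 x + 6 mod 19:
  x = 0: RHS = 6, y in [5, 14]  -> 2 point(s)
  x = 2: RHS = 16, y in [4, 15]  -> 2 point(s)
  x = 3: RHS = 17, y in [6, 13]  -> 2 point(s)
  x = 4: RHS = 17, y in [6, 13]  -> 2 point(s)
  x = 6: RHS = 0, y in [0]  -> 1 point(s)
  x = 10: RHS = 9, y in [3, 16]  -> 2 point(s)
  x = 12: RHS = 17, y in [6, 13]  -> 2 point(s)
  x = 14: RHS = 9, y in [3, 16]  -> 2 point(s)
  x = 18: RHS = 4, y in [2, 17]  -> 2 point(s)
Affine points: 17. Add the point at infinity: total = 18.

#E(F_19) = 18


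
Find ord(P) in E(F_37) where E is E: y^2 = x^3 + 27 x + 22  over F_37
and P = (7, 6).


Compute successive multiples of P until we hit O:
  1P = (7, 6)
  2P = (2, 11)
  3P = (29, 16)
  4P = (22, 4)
  5P = (34, 5)
  6P = (6, 20)
  7P = (35, 16)
  8P = (4, 3)
  ... (continuing to 35P)
  35P = O

ord(P) = 35


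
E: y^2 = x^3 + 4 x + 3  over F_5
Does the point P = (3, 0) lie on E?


Check whether y^2 = x^3 + 4 x + 3 (mod 5) for (x, y) = (3, 0).
LHS: y^2 = 0^2 mod 5 = 0
RHS: x^3 + 4 x + 3 = 3^3 + 4*3 + 3 mod 5 = 2
LHS != RHS

No, not on the curve


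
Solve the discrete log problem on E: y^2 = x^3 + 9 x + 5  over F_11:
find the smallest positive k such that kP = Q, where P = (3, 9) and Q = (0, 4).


Enumerate multiples of P until we hit Q = (0, 4):
  1P = (3, 9)
  2P = (9, 1)
  3P = (2, 8)
  4P = (7, 9)
  5P = (1, 2)
  6P = (0, 7)
  7P = (6, 0)
  8P = (0, 4)
Match found at i = 8.

k = 8


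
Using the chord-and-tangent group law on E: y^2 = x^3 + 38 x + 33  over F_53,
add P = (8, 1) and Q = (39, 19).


P != Q, so use the chord formula.
s = (y2 - y1) / (x2 - x1) = (18) / (31) mod 53 = 4
x3 = s^2 - x1 - x2 mod 53 = 4^2 - 8 - 39 = 22
y3 = s (x1 - x3) - y1 mod 53 = 4 * (8 - 22) - 1 = 49

P + Q = (22, 49)


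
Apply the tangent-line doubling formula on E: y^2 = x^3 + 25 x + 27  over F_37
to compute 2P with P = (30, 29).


Doubling: s = (3 x1^2 + a) / (2 y1)
s = (3*30^2 + 25) / (2*29) mod 37 = 17
x3 = s^2 - 2 x1 mod 37 = 17^2 - 2*30 = 7
y3 = s (x1 - x3) - y1 mod 37 = 17 * (30 - 7) - 29 = 29

2P = (7, 29)


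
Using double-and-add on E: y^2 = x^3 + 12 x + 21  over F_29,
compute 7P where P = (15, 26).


k = 7 = 111_2 (binary, LSB first: 111)
Double-and-add from P = (15, 26):
  bit 0 = 1: acc = O + (15, 26) = (15, 26)
  bit 1 = 1: acc = (15, 26) + (23, 20) = (26, 4)
  bit 2 = 1: acc = (26, 4) + (21, 15) = (17, 11)

7P = (17, 11)


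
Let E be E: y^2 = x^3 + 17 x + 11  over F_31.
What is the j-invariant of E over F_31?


Delta = -16(4 a^3 + 27 b^2) mod 31 = 26
-1728 * (4 a)^3 = -1728 * (4*17)^3 mod 31 = 23
j = 23 * 26^(-1) mod 31 = 14

j = 14 (mod 31)


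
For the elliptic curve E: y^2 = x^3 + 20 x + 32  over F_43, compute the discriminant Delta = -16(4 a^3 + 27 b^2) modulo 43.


4 a^3 + 27 b^2 = 4*20^3 + 27*32^2 = 32000 + 27648 = 59648
Delta = -16 * (59648) = -954368
Delta mod 43 = 17

Delta = 17 (mod 43)


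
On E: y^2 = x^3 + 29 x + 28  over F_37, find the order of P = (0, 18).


Compute successive multiples of P until we hit O:
  1P = (0, 18)
  2P = (27, 25)
  3P = (19, 36)
  4P = (19, 1)
  5P = (27, 12)
  6P = (0, 19)
  7P = O

ord(P) = 7


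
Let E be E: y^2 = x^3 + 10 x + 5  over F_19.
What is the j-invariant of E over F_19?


Delta = -16(4 a^3 + 27 b^2) mod 19 = 3
-1728 * (4 a)^3 = -1728 * (4*10)^3 mod 19 = 8
j = 8 * 3^(-1) mod 19 = 9

j = 9 (mod 19)


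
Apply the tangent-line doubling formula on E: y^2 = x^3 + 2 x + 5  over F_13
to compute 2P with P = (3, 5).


Doubling: s = (3 x1^2 + a) / (2 y1)
s = (3*3^2 + 2) / (2*5) mod 13 = 12
x3 = s^2 - 2 x1 mod 13 = 12^2 - 2*3 = 8
y3 = s (x1 - x3) - y1 mod 13 = 12 * (3 - 8) - 5 = 0

2P = (8, 0)


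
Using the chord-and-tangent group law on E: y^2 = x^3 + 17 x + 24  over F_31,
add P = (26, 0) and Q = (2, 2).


P != Q, so use the chord formula.
s = (y2 - y1) / (x2 - x1) = (2) / (7) mod 31 = 18
x3 = s^2 - x1 - x2 mod 31 = 18^2 - 26 - 2 = 17
y3 = s (x1 - x3) - y1 mod 31 = 18 * (26 - 17) - 0 = 7

P + Q = (17, 7)


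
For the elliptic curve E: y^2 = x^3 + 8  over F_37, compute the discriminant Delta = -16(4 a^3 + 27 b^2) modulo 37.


4 a^3 + 27 b^2 = 4*0^3 + 27*8^2 = 0 + 1728 = 1728
Delta = -16 * (1728) = -27648
Delta mod 37 = 28

Delta = 28 (mod 37)


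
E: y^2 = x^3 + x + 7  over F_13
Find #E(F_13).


For each x in F_13, count y with y^2 = x^3 + 1 x + 7 mod 13:
  x = 1: RHS = 9, y in [3, 10]  -> 2 point(s)
  x = 2: RHS = 4, y in [2, 11]  -> 2 point(s)
  x = 4: RHS = 10, y in [6, 7]  -> 2 point(s)
  x = 9: RHS = 4, y in [2, 11]  -> 2 point(s)
  x = 10: RHS = 3, y in [4, 9]  -> 2 point(s)
  x = 11: RHS = 10, y in [6, 7]  -> 2 point(s)
Affine points: 12. Add the point at infinity: total = 13.

#E(F_13) = 13


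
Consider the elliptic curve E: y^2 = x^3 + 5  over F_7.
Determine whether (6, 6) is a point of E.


Check whether y^2 = x^3 + 0 x + 5 (mod 7) for (x, y) = (6, 6).
LHS: y^2 = 6^2 mod 7 = 1
RHS: x^3 + 0 x + 5 = 6^3 + 0*6 + 5 mod 7 = 4
LHS != RHS

No, not on the curve


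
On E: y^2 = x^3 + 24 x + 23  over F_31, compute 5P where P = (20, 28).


k = 5 = 101_2 (binary, LSB first: 101)
Double-and-add from P = (20, 28):
  bit 0 = 1: acc = O + (20, 28) = (20, 28)
  bit 1 = 0: acc unchanged = (20, 28)
  bit 2 = 1: acc = (20, 28) + (23, 30) = (16, 16)

5P = (16, 16)


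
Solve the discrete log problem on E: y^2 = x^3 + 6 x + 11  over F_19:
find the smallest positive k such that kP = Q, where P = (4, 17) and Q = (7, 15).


Enumerate multiples of P until we hit Q = (7, 15):
  1P = (4, 17)
  2P = (8, 18)
  3P = (13, 14)
  4P = (0, 7)
  5P = (7, 4)
  6P = (12, 5)
  7P = (10, 11)
  8P = (6, 4)
  9P = (18, 17)
  10P = (16, 2)
  11P = (16, 17)
  12P = (18, 2)
  13P = (6, 15)
  14P = (10, 8)
  15P = (12, 14)
  16P = (7, 15)
Match found at i = 16.

k = 16


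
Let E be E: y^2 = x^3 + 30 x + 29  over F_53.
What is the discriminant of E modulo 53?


4 a^3 + 27 b^2 = 4*30^3 + 27*29^2 = 108000 + 22707 = 130707
Delta = -16 * (130707) = -2091312
Delta mod 53 = 15

Delta = 15 (mod 53)


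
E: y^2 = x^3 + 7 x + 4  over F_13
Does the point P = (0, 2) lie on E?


Check whether y^2 = x^3 + 7 x + 4 (mod 13) for (x, y) = (0, 2).
LHS: y^2 = 2^2 mod 13 = 4
RHS: x^3 + 7 x + 4 = 0^3 + 7*0 + 4 mod 13 = 4
LHS = RHS

Yes, on the curve


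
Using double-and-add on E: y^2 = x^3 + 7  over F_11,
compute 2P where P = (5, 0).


k = 2 = 10_2 (binary, LSB first: 01)
Double-and-add from P = (5, 0):
  bit 0 = 0: acc unchanged = O
  bit 1 = 1: acc = O + O = O

2P = O


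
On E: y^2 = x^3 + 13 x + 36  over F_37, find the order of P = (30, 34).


Compute successive multiples of P until we hit O:
  1P = (30, 34)
  2P = (18, 16)
  3P = (19, 1)
  4P = (34, 28)
  5P = (3, 18)
  6P = (11, 17)
  7P = (5, 2)
  8P = (5, 35)
  ... (continuing to 15P)
  15P = O

ord(P) = 15


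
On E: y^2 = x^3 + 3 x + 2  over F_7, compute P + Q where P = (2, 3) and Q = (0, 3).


P != Q, so use the chord formula.
s = (y2 - y1) / (x2 - x1) = (0) / (5) mod 7 = 0
x3 = s^2 - x1 - x2 mod 7 = 0^2 - 2 - 0 = 5
y3 = s (x1 - x3) - y1 mod 7 = 0 * (2 - 5) - 3 = 4

P + Q = (5, 4)


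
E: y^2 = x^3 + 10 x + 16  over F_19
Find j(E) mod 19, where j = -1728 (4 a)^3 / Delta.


Delta = -16(4 a^3 + 27 b^2) mod 19 = 18
-1728 * (4 a)^3 = -1728 * (4*10)^3 mod 19 = 8
j = 8 * 18^(-1) mod 19 = 11

j = 11 (mod 19)


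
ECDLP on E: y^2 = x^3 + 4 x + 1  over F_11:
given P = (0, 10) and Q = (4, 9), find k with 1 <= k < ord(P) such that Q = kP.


Enumerate multiples of P until we hit Q = (4, 9):
  1P = (0, 10)
  2P = (4, 9)
Match found at i = 2.

k = 2


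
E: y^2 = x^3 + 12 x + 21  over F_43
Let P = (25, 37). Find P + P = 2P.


Doubling: s = (3 x1^2 + a) / (2 y1)
s = (3*25^2 + 12) / (2*37) mod 43 = 4
x3 = s^2 - 2 x1 mod 43 = 4^2 - 2*25 = 9
y3 = s (x1 - x3) - y1 mod 43 = 4 * (25 - 9) - 37 = 27

2P = (9, 27)


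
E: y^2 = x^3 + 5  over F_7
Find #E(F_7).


For each x in F_7, count y with y^2 = x^3 + 0 x + 5 mod 7:
  x = 3: RHS = 4, y in [2, 5]  -> 2 point(s)
  x = 5: RHS = 4, y in [2, 5]  -> 2 point(s)
  x = 6: RHS = 4, y in [2, 5]  -> 2 point(s)
Affine points: 6. Add the point at infinity: total = 7.

#E(F_7) = 7


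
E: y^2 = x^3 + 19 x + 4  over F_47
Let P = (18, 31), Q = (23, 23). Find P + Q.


P != Q, so use the chord formula.
s = (y2 - y1) / (x2 - x1) = (39) / (5) mod 47 = 36
x3 = s^2 - x1 - x2 mod 47 = 36^2 - 18 - 23 = 33
y3 = s (x1 - x3) - y1 mod 47 = 36 * (18 - 33) - 31 = 40

P + Q = (33, 40)


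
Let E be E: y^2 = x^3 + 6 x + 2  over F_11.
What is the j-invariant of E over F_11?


Delta = -16(4 a^3 + 27 b^2) mod 11 = 2
-1728 * (4 a)^3 = -1728 * (4*6)^3 mod 11 = 3
j = 3 * 2^(-1) mod 11 = 7

j = 7 (mod 11)


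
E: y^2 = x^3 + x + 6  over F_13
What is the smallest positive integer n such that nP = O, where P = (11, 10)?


Compute successive multiples of P until we hit O:
  1P = (11, 10)
  2P = (4, 3)
  3P = (12, 2)
  4P = (2, 9)
  5P = (9, 9)
  6P = (3, 7)
  7P = (3, 6)
  8P = (9, 4)
  ... (continuing to 13P)
  13P = O

ord(P) = 13


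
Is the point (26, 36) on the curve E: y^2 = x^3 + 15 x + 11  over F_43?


Check whether y^2 = x^3 + 15 x + 11 (mod 43) for (x, y) = (26, 36).
LHS: y^2 = 36^2 mod 43 = 6
RHS: x^3 + 15 x + 11 = 26^3 + 15*26 + 11 mod 43 = 3
LHS != RHS

No, not on the curve


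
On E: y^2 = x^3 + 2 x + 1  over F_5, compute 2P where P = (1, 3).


Doubling: s = (3 x1^2 + a) / (2 y1)
s = (3*1^2 + 2) / (2*3) mod 5 = 0
x3 = s^2 - 2 x1 mod 5 = 0^2 - 2*1 = 3
y3 = s (x1 - x3) - y1 mod 5 = 0 * (1 - 3) - 3 = 2

2P = (3, 2)


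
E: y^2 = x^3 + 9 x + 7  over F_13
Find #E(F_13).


For each x in F_13, count y with y^2 = x^3 + 9 x + 7 mod 13:
  x = 1: RHS = 4, y in [2, 11]  -> 2 point(s)
  x = 3: RHS = 9, y in [3, 10]  -> 2 point(s)
  x = 4: RHS = 3, y in [4, 9]  -> 2 point(s)
  x = 6: RHS = 4, y in [2, 11]  -> 2 point(s)
  x = 7: RHS = 10, y in [6, 7]  -> 2 point(s)
  x = 12: RHS = 10, y in [6, 7]  -> 2 point(s)
Affine points: 12. Add the point at infinity: total = 13.

#E(F_13) = 13


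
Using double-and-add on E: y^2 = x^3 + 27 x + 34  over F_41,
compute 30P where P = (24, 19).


k = 30 = 11110_2 (binary, LSB first: 01111)
Double-and-add from P = (24, 19):
  bit 0 = 0: acc unchanged = O
  bit 1 = 1: acc = O + (32, 28) = (32, 28)
  bit 2 = 1: acc = (32, 28) + (14, 9) = (38, 34)
  bit 3 = 1: acc = (38, 34) + (13, 32) = (15, 40)
  bit 4 = 1: acc = (15, 40) + (25, 37) = (22, 40)

30P = (22, 40)


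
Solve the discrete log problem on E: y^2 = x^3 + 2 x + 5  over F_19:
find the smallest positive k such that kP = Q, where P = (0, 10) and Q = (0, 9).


Enumerate multiples of P until we hit Q = (0, 9):
  1P = (0, 10)
  2P = (4, 1)
  3P = (7, 1)
  4P = (9, 7)
  5P = (8, 18)
  6P = (12, 16)
  7P = (12, 3)
  8P = (8, 1)
  9P = (9, 12)
  10P = (7, 18)
  11P = (4, 18)
  12P = (0, 9)
Match found at i = 12.

k = 12
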